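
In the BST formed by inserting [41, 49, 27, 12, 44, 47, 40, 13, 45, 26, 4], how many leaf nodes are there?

Tree built from: [41, 49, 27, 12, 44, 47, 40, 13, 45, 26, 4]
Tree (level-order array): [41, 27, 49, 12, 40, 44, None, 4, 13, None, None, None, 47, None, None, None, 26, 45]
Rule: A leaf has 0 children.
Per-node child counts:
  node 41: 2 child(ren)
  node 27: 2 child(ren)
  node 12: 2 child(ren)
  node 4: 0 child(ren)
  node 13: 1 child(ren)
  node 26: 0 child(ren)
  node 40: 0 child(ren)
  node 49: 1 child(ren)
  node 44: 1 child(ren)
  node 47: 1 child(ren)
  node 45: 0 child(ren)
Matching nodes: [4, 26, 40, 45]
Count of leaf nodes: 4


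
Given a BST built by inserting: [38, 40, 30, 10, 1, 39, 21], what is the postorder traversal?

Tree insertion order: [38, 40, 30, 10, 1, 39, 21]
Tree (level-order array): [38, 30, 40, 10, None, 39, None, 1, 21]
Postorder traversal: [1, 21, 10, 30, 39, 40, 38]


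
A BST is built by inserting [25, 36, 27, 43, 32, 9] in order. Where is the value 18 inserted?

Starting tree (level order): [25, 9, 36, None, None, 27, 43, None, 32]
Insertion path: 25 -> 9
Result: insert 18 as right child of 9
Final tree (level order): [25, 9, 36, None, 18, 27, 43, None, None, None, 32]


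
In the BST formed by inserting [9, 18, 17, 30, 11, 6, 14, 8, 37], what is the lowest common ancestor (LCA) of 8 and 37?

Tree insertion order: [9, 18, 17, 30, 11, 6, 14, 8, 37]
Tree (level-order array): [9, 6, 18, None, 8, 17, 30, None, None, 11, None, None, 37, None, 14]
In a BST, the LCA of p=8, q=37 is the first node v on the
root-to-leaf path with p <= v <= q (go left if both < v, right if both > v).
Walk from root:
  at 9: 8 <= 9 <= 37, this is the LCA
LCA = 9


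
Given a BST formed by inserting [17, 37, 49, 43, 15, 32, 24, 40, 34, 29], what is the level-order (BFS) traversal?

Tree insertion order: [17, 37, 49, 43, 15, 32, 24, 40, 34, 29]
Tree (level-order array): [17, 15, 37, None, None, 32, 49, 24, 34, 43, None, None, 29, None, None, 40]
BFS from the root, enqueuing left then right child of each popped node:
  queue [17] -> pop 17, enqueue [15, 37], visited so far: [17]
  queue [15, 37] -> pop 15, enqueue [none], visited so far: [17, 15]
  queue [37] -> pop 37, enqueue [32, 49], visited so far: [17, 15, 37]
  queue [32, 49] -> pop 32, enqueue [24, 34], visited so far: [17, 15, 37, 32]
  queue [49, 24, 34] -> pop 49, enqueue [43], visited so far: [17, 15, 37, 32, 49]
  queue [24, 34, 43] -> pop 24, enqueue [29], visited so far: [17, 15, 37, 32, 49, 24]
  queue [34, 43, 29] -> pop 34, enqueue [none], visited so far: [17, 15, 37, 32, 49, 24, 34]
  queue [43, 29] -> pop 43, enqueue [40], visited so far: [17, 15, 37, 32, 49, 24, 34, 43]
  queue [29, 40] -> pop 29, enqueue [none], visited so far: [17, 15, 37, 32, 49, 24, 34, 43, 29]
  queue [40] -> pop 40, enqueue [none], visited so far: [17, 15, 37, 32, 49, 24, 34, 43, 29, 40]
Result: [17, 15, 37, 32, 49, 24, 34, 43, 29, 40]


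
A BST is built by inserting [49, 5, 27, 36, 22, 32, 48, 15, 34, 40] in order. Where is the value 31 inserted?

Starting tree (level order): [49, 5, None, None, 27, 22, 36, 15, None, 32, 48, None, None, None, 34, 40]
Insertion path: 49 -> 5 -> 27 -> 36 -> 32
Result: insert 31 as left child of 32
Final tree (level order): [49, 5, None, None, 27, 22, 36, 15, None, 32, 48, None, None, 31, 34, 40]


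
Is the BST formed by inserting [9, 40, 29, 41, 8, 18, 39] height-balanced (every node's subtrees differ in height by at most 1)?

Tree (level-order array): [9, 8, 40, None, None, 29, 41, 18, 39]
Definition: a tree is height-balanced if, at every node, |h(left) - h(right)| <= 1 (empty subtree has height -1).
Bottom-up per-node check:
  node 8: h_left=-1, h_right=-1, diff=0 [OK], height=0
  node 18: h_left=-1, h_right=-1, diff=0 [OK], height=0
  node 39: h_left=-1, h_right=-1, diff=0 [OK], height=0
  node 29: h_left=0, h_right=0, diff=0 [OK], height=1
  node 41: h_left=-1, h_right=-1, diff=0 [OK], height=0
  node 40: h_left=1, h_right=0, diff=1 [OK], height=2
  node 9: h_left=0, h_right=2, diff=2 [FAIL (|0-2|=2 > 1)], height=3
Node 9 violates the condition: |0 - 2| = 2 > 1.
Result: Not balanced


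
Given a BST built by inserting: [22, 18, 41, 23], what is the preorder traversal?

Tree insertion order: [22, 18, 41, 23]
Tree (level-order array): [22, 18, 41, None, None, 23]
Preorder traversal: [22, 18, 41, 23]


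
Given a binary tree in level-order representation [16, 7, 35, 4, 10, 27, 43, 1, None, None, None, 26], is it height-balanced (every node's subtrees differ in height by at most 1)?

Tree (level-order array): [16, 7, 35, 4, 10, 27, 43, 1, None, None, None, 26]
Definition: a tree is height-balanced if, at every node, |h(left) - h(right)| <= 1 (empty subtree has height -1).
Bottom-up per-node check:
  node 1: h_left=-1, h_right=-1, diff=0 [OK], height=0
  node 4: h_left=0, h_right=-1, diff=1 [OK], height=1
  node 10: h_left=-1, h_right=-1, diff=0 [OK], height=0
  node 7: h_left=1, h_right=0, diff=1 [OK], height=2
  node 26: h_left=-1, h_right=-1, diff=0 [OK], height=0
  node 27: h_left=0, h_right=-1, diff=1 [OK], height=1
  node 43: h_left=-1, h_right=-1, diff=0 [OK], height=0
  node 35: h_left=1, h_right=0, diff=1 [OK], height=2
  node 16: h_left=2, h_right=2, diff=0 [OK], height=3
All nodes satisfy the balance condition.
Result: Balanced


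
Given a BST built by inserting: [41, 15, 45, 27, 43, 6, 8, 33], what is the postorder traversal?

Tree insertion order: [41, 15, 45, 27, 43, 6, 8, 33]
Tree (level-order array): [41, 15, 45, 6, 27, 43, None, None, 8, None, 33]
Postorder traversal: [8, 6, 33, 27, 15, 43, 45, 41]


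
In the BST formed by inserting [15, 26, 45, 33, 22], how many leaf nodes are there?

Tree built from: [15, 26, 45, 33, 22]
Tree (level-order array): [15, None, 26, 22, 45, None, None, 33]
Rule: A leaf has 0 children.
Per-node child counts:
  node 15: 1 child(ren)
  node 26: 2 child(ren)
  node 22: 0 child(ren)
  node 45: 1 child(ren)
  node 33: 0 child(ren)
Matching nodes: [22, 33]
Count of leaf nodes: 2


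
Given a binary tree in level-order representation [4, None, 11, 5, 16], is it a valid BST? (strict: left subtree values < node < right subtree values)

Level-order array: [4, None, 11, 5, 16]
Validate using subtree bounds (lo, hi): at each node, require lo < value < hi,
then recurse left with hi=value and right with lo=value.
Preorder trace (stopping at first violation):
  at node 4 with bounds (-inf, +inf): OK
  at node 11 with bounds (4, +inf): OK
  at node 5 with bounds (4, 11): OK
  at node 16 with bounds (11, +inf): OK
No violation found at any node.
Result: Valid BST


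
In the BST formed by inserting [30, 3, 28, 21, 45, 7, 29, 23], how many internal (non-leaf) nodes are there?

Tree built from: [30, 3, 28, 21, 45, 7, 29, 23]
Tree (level-order array): [30, 3, 45, None, 28, None, None, 21, 29, 7, 23]
Rule: An internal node has at least one child.
Per-node child counts:
  node 30: 2 child(ren)
  node 3: 1 child(ren)
  node 28: 2 child(ren)
  node 21: 2 child(ren)
  node 7: 0 child(ren)
  node 23: 0 child(ren)
  node 29: 0 child(ren)
  node 45: 0 child(ren)
Matching nodes: [30, 3, 28, 21]
Count of internal (non-leaf) nodes: 4


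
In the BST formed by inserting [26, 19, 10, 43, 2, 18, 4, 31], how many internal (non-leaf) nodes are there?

Tree built from: [26, 19, 10, 43, 2, 18, 4, 31]
Tree (level-order array): [26, 19, 43, 10, None, 31, None, 2, 18, None, None, None, 4]
Rule: An internal node has at least one child.
Per-node child counts:
  node 26: 2 child(ren)
  node 19: 1 child(ren)
  node 10: 2 child(ren)
  node 2: 1 child(ren)
  node 4: 0 child(ren)
  node 18: 0 child(ren)
  node 43: 1 child(ren)
  node 31: 0 child(ren)
Matching nodes: [26, 19, 10, 2, 43]
Count of internal (non-leaf) nodes: 5


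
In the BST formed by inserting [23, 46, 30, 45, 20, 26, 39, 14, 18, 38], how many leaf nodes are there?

Tree built from: [23, 46, 30, 45, 20, 26, 39, 14, 18, 38]
Tree (level-order array): [23, 20, 46, 14, None, 30, None, None, 18, 26, 45, None, None, None, None, 39, None, 38]
Rule: A leaf has 0 children.
Per-node child counts:
  node 23: 2 child(ren)
  node 20: 1 child(ren)
  node 14: 1 child(ren)
  node 18: 0 child(ren)
  node 46: 1 child(ren)
  node 30: 2 child(ren)
  node 26: 0 child(ren)
  node 45: 1 child(ren)
  node 39: 1 child(ren)
  node 38: 0 child(ren)
Matching nodes: [18, 26, 38]
Count of leaf nodes: 3


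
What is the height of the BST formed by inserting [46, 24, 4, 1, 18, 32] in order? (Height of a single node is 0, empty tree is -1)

Insertion order: [46, 24, 4, 1, 18, 32]
Tree (level-order array): [46, 24, None, 4, 32, 1, 18]
Compute height bottom-up (empty subtree = -1):
  height(1) = 1 + max(-1, -1) = 0
  height(18) = 1 + max(-1, -1) = 0
  height(4) = 1 + max(0, 0) = 1
  height(32) = 1 + max(-1, -1) = 0
  height(24) = 1 + max(1, 0) = 2
  height(46) = 1 + max(2, -1) = 3
Height = 3


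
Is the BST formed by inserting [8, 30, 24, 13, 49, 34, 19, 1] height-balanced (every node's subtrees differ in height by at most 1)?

Tree (level-order array): [8, 1, 30, None, None, 24, 49, 13, None, 34, None, None, 19]
Definition: a tree is height-balanced if, at every node, |h(left) - h(right)| <= 1 (empty subtree has height -1).
Bottom-up per-node check:
  node 1: h_left=-1, h_right=-1, diff=0 [OK], height=0
  node 19: h_left=-1, h_right=-1, diff=0 [OK], height=0
  node 13: h_left=-1, h_right=0, diff=1 [OK], height=1
  node 24: h_left=1, h_right=-1, diff=2 [FAIL (|1--1|=2 > 1)], height=2
  node 34: h_left=-1, h_right=-1, diff=0 [OK], height=0
  node 49: h_left=0, h_right=-1, diff=1 [OK], height=1
  node 30: h_left=2, h_right=1, diff=1 [OK], height=3
  node 8: h_left=0, h_right=3, diff=3 [FAIL (|0-3|=3 > 1)], height=4
Node 24 violates the condition: |1 - -1| = 2 > 1.
Result: Not balanced


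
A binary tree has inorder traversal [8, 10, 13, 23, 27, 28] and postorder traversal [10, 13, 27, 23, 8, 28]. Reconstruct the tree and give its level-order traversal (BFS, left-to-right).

Inorder:   [8, 10, 13, 23, 27, 28]
Postorder: [10, 13, 27, 23, 8, 28]
Algorithm: postorder visits root last, so walk postorder right-to-left;
each value is the root of the current inorder slice — split it at that
value, recurse on the right subtree first, then the left.
Recursive splits:
  root=28; inorder splits into left=[8, 10, 13, 23, 27], right=[]
  root=8; inorder splits into left=[], right=[10, 13, 23, 27]
  root=23; inorder splits into left=[10, 13], right=[27]
  root=27; inorder splits into left=[], right=[]
  root=13; inorder splits into left=[10], right=[]
  root=10; inorder splits into left=[], right=[]
Reconstructed level-order: [28, 8, 23, 13, 27, 10]


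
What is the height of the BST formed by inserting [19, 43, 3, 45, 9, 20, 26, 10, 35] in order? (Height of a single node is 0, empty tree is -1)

Insertion order: [19, 43, 3, 45, 9, 20, 26, 10, 35]
Tree (level-order array): [19, 3, 43, None, 9, 20, 45, None, 10, None, 26, None, None, None, None, None, 35]
Compute height bottom-up (empty subtree = -1):
  height(10) = 1 + max(-1, -1) = 0
  height(9) = 1 + max(-1, 0) = 1
  height(3) = 1 + max(-1, 1) = 2
  height(35) = 1 + max(-1, -1) = 0
  height(26) = 1 + max(-1, 0) = 1
  height(20) = 1 + max(-1, 1) = 2
  height(45) = 1 + max(-1, -1) = 0
  height(43) = 1 + max(2, 0) = 3
  height(19) = 1 + max(2, 3) = 4
Height = 4


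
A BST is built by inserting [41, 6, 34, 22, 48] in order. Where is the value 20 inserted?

Starting tree (level order): [41, 6, 48, None, 34, None, None, 22]
Insertion path: 41 -> 6 -> 34 -> 22
Result: insert 20 as left child of 22
Final tree (level order): [41, 6, 48, None, 34, None, None, 22, None, 20]


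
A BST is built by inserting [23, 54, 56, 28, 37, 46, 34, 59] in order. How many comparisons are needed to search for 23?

Search path for 23: 23
Found: True
Comparisons: 1


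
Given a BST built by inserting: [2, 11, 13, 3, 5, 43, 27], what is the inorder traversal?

Tree insertion order: [2, 11, 13, 3, 5, 43, 27]
Tree (level-order array): [2, None, 11, 3, 13, None, 5, None, 43, None, None, 27]
Inorder traversal: [2, 3, 5, 11, 13, 27, 43]


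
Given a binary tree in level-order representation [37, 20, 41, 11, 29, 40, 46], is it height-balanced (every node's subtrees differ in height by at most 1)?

Tree (level-order array): [37, 20, 41, 11, 29, 40, 46]
Definition: a tree is height-balanced if, at every node, |h(left) - h(right)| <= 1 (empty subtree has height -1).
Bottom-up per-node check:
  node 11: h_left=-1, h_right=-1, diff=0 [OK], height=0
  node 29: h_left=-1, h_right=-1, diff=0 [OK], height=0
  node 20: h_left=0, h_right=0, diff=0 [OK], height=1
  node 40: h_left=-1, h_right=-1, diff=0 [OK], height=0
  node 46: h_left=-1, h_right=-1, diff=0 [OK], height=0
  node 41: h_left=0, h_right=0, diff=0 [OK], height=1
  node 37: h_left=1, h_right=1, diff=0 [OK], height=2
All nodes satisfy the balance condition.
Result: Balanced


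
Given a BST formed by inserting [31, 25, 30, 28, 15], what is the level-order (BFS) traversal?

Tree insertion order: [31, 25, 30, 28, 15]
Tree (level-order array): [31, 25, None, 15, 30, None, None, 28]
BFS from the root, enqueuing left then right child of each popped node:
  queue [31] -> pop 31, enqueue [25], visited so far: [31]
  queue [25] -> pop 25, enqueue [15, 30], visited so far: [31, 25]
  queue [15, 30] -> pop 15, enqueue [none], visited so far: [31, 25, 15]
  queue [30] -> pop 30, enqueue [28], visited so far: [31, 25, 15, 30]
  queue [28] -> pop 28, enqueue [none], visited so far: [31, 25, 15, 30, 28]
Result: [31, 25, 15, 30, 28]


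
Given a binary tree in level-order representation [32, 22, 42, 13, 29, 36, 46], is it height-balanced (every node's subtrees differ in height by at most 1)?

Tree (level-order array): [32, 22, 42, 13, 29, 36, 46]
Definition: a tree is height-balanced if, at every node, |h(left) - h(right)| <= 1 (empty subtree has height -1).
Bottom-up per-node check:
  node 13: h_left=-1, h_right=-1, diff=0 [OK], height=0
  node 29: h_left=-1, h_right=-1, diff=0 [OK], height=0
  node 22: h_left=0, h_right=0, diff=0 [OK], height=1
  node 36: h_left=-1, h_right=-1, diff=0 [OK], height=0
  node 46: h_left=-1, h_right=-1, diff=0 [OK], height=0
  node 42: h_left=0, h_right=0, diff=0 [OK], height=1
  node 32: h_left=1, h_right=1, diff=0 [OK], height=2
All nodes satisfy the balance condition.
Result: Balanced


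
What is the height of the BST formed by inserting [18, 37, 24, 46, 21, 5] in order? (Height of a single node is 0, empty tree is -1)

Insertion order: [18, 37, 24, 46, 21, 5]
Tree (level-order array): [18, 5, 37, None, None, 24, 46, 21]
Compute height bottom-up (empty subtree = -1):
  height(5) = 1 + max(-1, -1) = 0
  height(21) = 1 + max(-1, -1) = 0
  height(24) = 1 + max(0, -1) = 1
  height(46) = 1 + max(-1, -1) = 0
  height(37) = 1 + max(1, 0) = 2
  height(18) = 1 + max(0, 2) = 3
Height = 3


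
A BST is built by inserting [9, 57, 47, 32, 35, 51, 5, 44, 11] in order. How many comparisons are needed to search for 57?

Search path for 57: 9 -> 57
Found: True
Comparisons: 2


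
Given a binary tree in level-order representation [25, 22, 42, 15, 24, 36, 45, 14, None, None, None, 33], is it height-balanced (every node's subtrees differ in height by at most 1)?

Tree (level-order array): [25, 22, 42, 15, 24, 36, 45, 14, None, None, None, 33]
Definition: a tree is height-balanced if, at every node, |h(left) - h(right)| <= 1 (empty subtree has height -1).
Bottom-up per-node check:
  node 14: h_left=-1, h_right=-1, diff=0 [OK], height=0
  node 15: h_left=0, h_right=-1, diff=1 [OK], height=1
  node 24: h_left=-1, h_right=-1, diff=0 [OK], height=0
  node 22: h_left=1, h_right=0, diff=1 [OK], height=2
  node 33: h_left=-1, h_right=-1, diff=0 [OK], height=0
  node 36: h_left=0, h_right=-1, diff=1 [OK], height=1
  node 45: h_left=-1, h_right=-1, diff=0 [OK], height=0
  node 42: h_left=1, h_right=0, diff=1 [OK], height=2
  node 25: h_left=2, h_right=2, diff=0 [OK], height=3
All nodes satisfy the balance condition.
Result: Balanced


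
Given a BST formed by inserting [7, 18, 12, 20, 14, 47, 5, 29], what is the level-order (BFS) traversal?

Tree insertion order: [7, 18, 12, 20, 14, 47, 5, 29]
Tree (level-order array): [7, 5, 18, None, None, 12, 20, None, 14, None, 47, None, None, 29]
BFS from the root, enqueuing left then right child of each popped node:
  queue [7] -> pop 7, enqueue [5, 18], visited so far: [7]
  queue [5, 18] -> pop 5, enqueue [none], visited so far: [7, 5]
  queue [18] -> pop 18, enqueue [12, 20], visited so far: [7, 5, 18]
  queue [12, 20] -> pop 12, enqueue [14], visited so far: [7, 5, 18, 12]
  queue [20, 14] -> pop 20, enqueue [47], visited so far: [7, 5, 18, 12, 20]
  queue [14, 47] -> pop 14, enqueue [none], visited so far: [7, 5, 18, 12, 20, 14]
  queue [47] -> pop 47, enqueue [29], visited so far: [7, 5, 18, 12, 20, 14, 47]
  queue [29] -> pop 29, enqueue [none], visited so far: [7, 5, 18, 12, 20, 14, 47, 29]
Result: [7, 5, 18, 12, 20, 14, 47, 29]


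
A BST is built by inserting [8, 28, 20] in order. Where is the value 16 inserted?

Starting tree (level order): [8, None, 28, 20]
Insertion path: 8 -> 28 -> 20
Result: insert 16 as left child of 20
Final tree (level order): [8, None, 28, 20, None, 16]


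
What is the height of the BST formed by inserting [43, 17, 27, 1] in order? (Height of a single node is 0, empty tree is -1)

Insertion order: [43, 17, 27, 1]
Tree (level-order array): [43, 17, None, 1, 27]
Compute height bottom-up (empty subtree = -1):
  height(1) = 1 + max(-1, -1) = 0
  height(27) = 1 + max(-1, -1) = 0
  height(17) = 1 + max(0, 0) = 1
  height(43) = 1 + max(1, -1) = 2
Height = 2


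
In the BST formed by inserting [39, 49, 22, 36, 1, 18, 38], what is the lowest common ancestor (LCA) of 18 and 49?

Tree insertion order: [39, 49, 22, 36, 1, 18, 38]
Tree (level-order array): [39, 22, 49, 1, 36, None, None, None, 18, None, 38]
In a BST, the LCA of p=18, q=49 is the first node v on the
root-to-leaf path with p <= v <= q (go left if both < v, right if both > v).
Walk from root:
  at 39: 18 <= 39 <= 49, this is the LCA
LCA = 39


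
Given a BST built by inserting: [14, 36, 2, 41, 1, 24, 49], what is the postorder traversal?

Tree insertion order: [14, 36, 2, 41, 1, 24, 49]
Tree (level-order array): [14, 2, 36, 1, None, 24, 41, None, None, None, None, None, 49]
Postorder traversal: [1, 2, 24, 49, 41, 36, 14]


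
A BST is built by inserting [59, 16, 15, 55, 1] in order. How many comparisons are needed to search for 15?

Search path for 15: 59 -> 16 -> 15
Found: True
Comparisons: 3


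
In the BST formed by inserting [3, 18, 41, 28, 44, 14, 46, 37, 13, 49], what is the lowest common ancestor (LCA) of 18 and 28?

Tree insertion order: [3, 18, 41, 28, 44, 14, 46, 37, 13, 49]
Tree (level-order array): [3, None, 18, 14, 41, 13, None, 28, 44, None, None, None, 37, None, 46, None, None, None, 49]
In a BST, the LCA of p=18, q=28 is the first node v on the
root-to-leaf path with p <= v <= q (go left if both < v, right if both > v).
Walk from root:
  at 3: both 18 and 28 > 3, go right
  at 18: 18 <= 18 <= 28, this is the LCA
LCA = 18


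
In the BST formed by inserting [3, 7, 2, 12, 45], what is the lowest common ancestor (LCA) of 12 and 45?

Tree insertion order: [3, 7, 2, 12, 45]
Tree (level-order array): [3, 2, 7, None, None, None, 12, None, 45]
In a BST, the LCA of p=12, q=45 is the first node v on the
root-to-leaf path with p <= v <= q (go left if both < v, right if both > v).
Walk from root:
  at 3: both 12 and 45 > 3, go right
  at 7: both 12 and 45 > 7, go right
  at 12: 12 <= 12 <= 45, this is the LCA
LCA = 12


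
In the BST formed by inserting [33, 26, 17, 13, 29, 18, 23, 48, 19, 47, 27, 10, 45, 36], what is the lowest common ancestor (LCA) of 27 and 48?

Tree insertion order: [33, 26, 17, 13, 29, 18, 23, 48, 19, 47, 27, 10, 45, 36]
Tree (level-order array): [33, 26, 48, 17, 29, 47, None, 13, 18, 27, None, 45, None, 10, None, None, 23, None, None, 36, None, None, None, 19]
In a BST, the LCA of p=27, q=48 is the first node v on the
root-to-leaf path with p <= v <= q (go left if both < v, right if both > v).
Walk from root:
  at 33: 27 <= 33 <= 48, this is the LCA
LCA = 33


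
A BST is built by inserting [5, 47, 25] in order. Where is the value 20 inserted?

Starting tree (level order): [5, None, 47, 25]
Insertion path: 5 -> 47 -> 25
Result: insert 20 as left child of 25
Final tree (level order): [5, None, 47, 25, None, 20]


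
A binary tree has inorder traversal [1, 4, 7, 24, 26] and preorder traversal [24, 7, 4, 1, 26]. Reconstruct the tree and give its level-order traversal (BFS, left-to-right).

Inorder:  [1, 4, 7, 24, 26]
Preorder: [24, 7, 4, 1, 26]
Algorithm: preorder visits root first, so consume preorder in order;
for each root, split the current inorder slice at that value into
left-subtree inorder and right-subtree inorder, then recurse.
Recursive splits:
  root=24; inorder splits into left=[1, 4, 7], right=[26]
  root=7; inorder splits into left=[1, 4], right=[]
  root=4; inorder splits into left=[1], right=[]
  root=1; inorder splits into left=[], right=[]
  root=26; inorder splits into left=[], right=[]
Reconstructed level-order: [24, 7, 26, 4, 1]


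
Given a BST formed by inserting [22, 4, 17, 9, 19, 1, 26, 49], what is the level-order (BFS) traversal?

Tree insertion order: [22, 4, 17, 9, 19, 1, 26, 49]
Tree (level-order array): [22, 4, 26, 1, 17, None, 49, None, None, 9, 19]
BFS from the root, enqueuing left then right child of each popped node:
  queue [22] -> pop 22, enqueue [4, 26], visited so far: [22]
  queue [4, 26] -> pop 4, enqueue [1, 17], visited so far: [22, 4]
  queue [26, 1, 17] -> pop 26, enqueue [49], visited so far: [22, 4, 26]
  queue [1, 17, 49] -> pop 1, enqueue [none], visited so far: [22, 4, 26, 1]
  queue [17, 49] -> pop 17, enqueue [9, 19], visited so far: [22, 4, 26, 1, 17]
  queue [49, 9, 19] -> pop 49, enqueue [none], visited so far: [22, 4, 26, 1, 17, 49]
  queue [9, 19] -> pop 9, enqueue [none], visited so far: [22, 4, 26, 1, 17, 49, 9]
  queue [19] -> pop 19, enqueue [none], visited so far: [22, 4, 26, 1, 17, 49, 9, 19]
Result: [22, 4, 26, 1, 17, 49, 9, 19]


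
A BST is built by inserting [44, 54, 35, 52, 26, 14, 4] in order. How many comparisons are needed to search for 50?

Search path for 50: 44 -> 54 -> 52
Found: False
Comparisons: 3


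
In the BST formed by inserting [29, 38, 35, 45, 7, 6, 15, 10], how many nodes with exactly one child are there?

Tree built from: [29, 38, 35, 45, 7, 6, 15, 10]
Tree (level-order array): [29, 7, 38, 6, 15, 35, 45, None, None, 10]
Rule: These are nodes with exactly 1 non-null child.
Per-node child counts:
  node 29: 2 child(ren)
  node 7: 2 child(ren)
  node 6: 0 child(ren)
  node 15: 1 child(ren)
  node 10: 0 child(ren)
  node 38: 2 child(ren)
  node 35: 0 child(ren)
  node 45: 0 child(ren)
Matching nodes: [15]
Count of nodes with exactly one child: 1


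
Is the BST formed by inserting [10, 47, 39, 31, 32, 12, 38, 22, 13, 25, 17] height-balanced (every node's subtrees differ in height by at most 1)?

Tree (level-order array): [10, None, 47, 39, None, 31, None, 12, 32, None, 22, None, 38, 13, 25, None, None, None, 17]
Definition: a tree is height-balanced if, at every node, |h(left) - h(right)| <= 1 (empty subtree has height -1).
Bottom-up per-node check:
  node 17: h_left=-1, h_right=-1, diff=0 [OK], height=0
  node 13: h_left=-1, h_right=0, diff=1 [OK], height=1
  node 25: h_left=-1, h_right=-1, diff=0 [OK], height=0
  node 22: h_left=1, h_right=0, diff=1 [OK], height=2
  node 12: h_left=-1, h_right=2, diff=3 [FAIL (|-1-2|=3 > 1)], height=3
  node 38: h_left=-1, h_right=-1, diff=0 [OK], height=0
  node 32: h_left=-1, h_right=0, diff=1 [OK], height=1
  node 31: h_left=3, h_right=1, diff=2 [FAIL (|3-1|=2 > 1)], height=4
  node 39: h_left=4, h_right=-1, diff=5 [FAIL (|4--1|=5 > 1)], height=5
  node 47: h_left=5, h_right=-1, diff=6 [FAIL (|5--1|=6 > 1)], height=6
  node 10: h_left=-1, h_right=6, diff=7 [FAIL (|-1-6|=7 > 1)], height=7
Node 12 violates the condition: |-1 - 2| = 3 > 1.
Result: Not balanced


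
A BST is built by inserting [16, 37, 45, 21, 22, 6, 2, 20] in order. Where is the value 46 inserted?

Starting tree (level order): [16, 6, 37, 2, None, 21, 45, None, None, 20, 22]
Insertion path: 16 -> 37 -> 45
Result: insert 46 as right child of 45
Final tree (level order): [16, 6, 37, 2, None, 21, 45, None, None, 20, 22, None, 46]


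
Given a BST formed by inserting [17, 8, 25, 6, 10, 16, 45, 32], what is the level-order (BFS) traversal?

Tree insertion order: [17, 8, 25, 6, 10, 16, 45, 32]
Tree (level-order array): [17, 8, 25, 6, 10, None, 45, None, None, None, 16, 32]
BFS from the root, enqueuing left then right child of each popped node:
  queue [17] -> pop 17, enqueue [8, 25], visited so far: [17]
  queue [8, 25] -> pop 8, enqueue [6, 10], visited so far: [17, 8]
  queue [25, 6, 10] -> pop 25, enqueue [45], visited so far: [17, 8, 25]
  queue [6, 10, 45] -> pop 6, enqueue [none], visited so far: [17, 8, 25, 6]
  queue [10, 45] -> pop 10, enqueue [16], visited so far: [17, 8, 25, 6, 10]
  queue [45, 16] -> pop 45, enqueue [32], visited so far: [17, 8, 25, 6, 10, 45]
  queue [16, 32] -> pop 16, enqueue [none], visited so far: [17, 8, 25, 6, 10, 45, 16]
  queue [32] -> pop 32, enqueue [none], visited so far: [17, 8, 25, 6, 10, 45, 16, 32]
Result: [17, 8, 25, 6, 10, 45, 16, 32]


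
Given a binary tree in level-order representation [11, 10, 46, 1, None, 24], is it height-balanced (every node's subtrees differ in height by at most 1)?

Tree (level-order array): [11, 10, 46, 1, None, 24]
Definition: a tree is height-balanced if, at every node, |h(left) - h(right)| <= 1 (empty subtree has height -1).
Bottom-up per-node check:
  node 1: h_left=-1, h_right=-1, diff=0 [OK], height=0
  node 10: h_left=0, h_right=-1, diff=1 [OK], height=1
  node 24: h_left=-1, h_right=-1, diff=0 [OK], height=0
  node 46: h_left=0, h_right=-1, diff=1 [OK], height=1
  node 11: h_left=1, h_right=1, diff=0 [OK], height=2
All nodes satisfy the balance condition.
Result: Balanced


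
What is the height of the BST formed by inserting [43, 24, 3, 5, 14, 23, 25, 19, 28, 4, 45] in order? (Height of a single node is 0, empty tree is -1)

Insertion order: [43, 24, 3, 5, 14, 23, 25, 19, 28, 4, 45]
Tree (level-order array): [43, 24, 45, 3, 25, None, None, None, 5, None, 28, 4, 14, None, None, None, None, None, 23, 19]
Compute height bottom-up (empty subtree = -1):
  height(4) = 1 + max(-1, -1) = 0
  height(19) = 1 + max(-1, -1) = 0
  height(23) = 1 + max(0, -1) = 1
  height(14) = 1 + max(-1, 1) = 2
  height(5) = 1 + max(0, 2) = 3
  height(3) = 1 + max(-1, 3) = 4
  height(28) = 1 + max(-1, -1) = 0
  height(25) = 1 + max(-1, 0) = 1
  height(24) = 1 + max(4, 1) = 5
  height(45) = 1 + max(-1, -1) = 0
  height(43) = 1 + max(5, 0) = 6
Height = 6


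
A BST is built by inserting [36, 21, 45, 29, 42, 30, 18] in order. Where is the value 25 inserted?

Starting tree (level order): [36, 21, 45, 18, 29, 42, None, None, None, None, 30]
Insertion path: 36 -> 21 -> 29
Result: insert 25 as left child of 29
Final tree (level order): [36, 21, 45, 18, 29, 42, None, None, None, 25, 30]


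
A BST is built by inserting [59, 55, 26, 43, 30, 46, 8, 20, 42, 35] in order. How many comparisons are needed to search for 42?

Search path for 42: 59 -> 55 -> 26 -> 43 -> 30 -> 42
Found: True
Comparisons: 6


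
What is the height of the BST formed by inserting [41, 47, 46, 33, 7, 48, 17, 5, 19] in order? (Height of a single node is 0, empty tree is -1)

Insertion order: [41, 47, 46, 33, 7, 48, 17, 5, 19]
Tree (level-order array): [41, 33, 47, 7, None, 46, 48, 5, 17, None, None, None, None, None, None, None, 19]
Compute height bottom-up (empty subtree = -1):
  height(5) = 1 + max(-1, -1) = 0
  height(19) = 1 + max(-1, -1) = 0
  height(17) = 1 + max(-1, 0) = 1
  height(7) = 1 + max(0, 1) = 2
  height(33) = 1 + max(2, -1) = 3
  height(46) = 1 + max(-1, -1) = 0
  height(48) = 1 + max(-1, -1) = 0
  height(47) = 1 + max(0, 0) = 1
  height(41) = 1 + max(3, 1) = 4
Height = 4


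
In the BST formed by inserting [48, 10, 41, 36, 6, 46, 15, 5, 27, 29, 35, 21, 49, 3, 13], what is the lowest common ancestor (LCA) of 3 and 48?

Tree insertion order: [48, 10, 41, 36, 6, 46, 15, 5, 27, 29, 35, 21, 49, 3, 13]
Tree (level-order array): [48, 10, 49, 6, 41, None, None, 5, None, 36, 46, 3, None, 15, None, None, None, None, None, 13, 27, None, None, 21, 29, None, None, None, 35]
In a BST, the LCA of p=3, q=48 is the first node v on the
root-to-leaf path with p <= v <= q (go left if both < v, right if both > v).
Walk from root:
  at 48: 3 <= 48 <= 48, this is the LCA
LCA = 48


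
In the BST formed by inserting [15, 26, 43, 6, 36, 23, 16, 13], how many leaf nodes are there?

Tree built from: [15, 26, 43, 6, 36, 23, 16, 13]
Tree (level-order array): [15, 6, 26, None, 13, 23, 43, None, None, 16, None, 36]
Rule: A leaf has 0 children.
Per-node child counts:
  node 15: 2 child(ren)
  node 6: 1 child(ren)
  node 13: 0 child(ren)
  node 26: 2 child(ren)
  node 23: 1 child(ren)
  node 16: 0 child(ren)
  node 43: 1 child(ren)
  node 36: 0 child(ren)
Matching nodes: [13, 16, 36]
Count of leaf nodes: 3


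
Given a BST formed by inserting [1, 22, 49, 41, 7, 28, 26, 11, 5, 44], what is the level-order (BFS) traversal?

Tree insertion order: [1, 22, 49, 41, 7, 28, 26, 11, 5, 44]
Tree (level-order array): [1, None, 22, 7, 49, 5, 11, 41, None, None, None, None, None, 28, 44, 26]
BFS from the root, enqueuing left then right child of each popped node:
  queue [1] -> pop 1, enqueue [22], visited so far: [1]
  queue [22] -> pop 22, enqueue [7, 49], visited so far: [1, 22]
  queue [7, 49] -> pop 7, enqueue [5, 11], visited so far: [1, 22, 7]
  queue [49, 5, 11] -> pop 49, enqueue [41], visited so far: [1, 22, 7, 49]
  queue [5, 11, 41] -> pop 5, enqueue [none], visited so far: [1, 22, 7, 49, 5]
  queue [11, 41] -> pop 11, enqueue [none], visited so far: [1, 22, 7, 49, 5, 11]
  queue [41] -> pop 41, enqueue [28, 44], visited so far: [1, 22, 7, 49, 5, 11, 41]
  queue [28, 44] -> pop 28, enqueue [26], visited so far: [1, 22, 7, 49, 5, 11, 41, 28]
  queue [44, 26] -> pop 44, enqueue [none], visited so far: [1, 22, 7, 49, 5, 11, 41, 28, 44]
  queue [26] -> pop 26, enqueue [none], visited so far: [1, 22, 7, 49, 5, 11, 41, 28, 44, 26]
Result: [1, 22, 7, 49, 5, 11, 41, 28, 44, 26]


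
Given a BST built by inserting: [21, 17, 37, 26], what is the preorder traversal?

Tree insertion order: [21, 17, 37, 26]
Tree (level-order array): [21, 17, 37, None, None, 26]
Preorder traversal: [21, 17, 37, 26]


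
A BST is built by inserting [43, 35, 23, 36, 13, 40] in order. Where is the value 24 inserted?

Starting tree (level order): [43, 35, None, 23, 36, 13, None, None, 40]
Insertion path: 43 -> 35 -> 23
Result: insert 24 as right child of 23
Final tree (level order): [43, 35, None, 23, 36, 13, 24, None, 40]


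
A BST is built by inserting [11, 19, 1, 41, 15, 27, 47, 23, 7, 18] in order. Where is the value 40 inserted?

Starting tree (level order): [11, 1, 19, None, 7, 15, 41, None, None, None, 18, 27, 47, None, None, 23]
Insertion path: 11 -> 19 -> 41 -> 27
Result: insert 40 as right child of 27
Final tree (level order): [11, 1, 19, None, 7, 15, 41, None, None, None, 18, 27, 47, None, None, 23, 40]


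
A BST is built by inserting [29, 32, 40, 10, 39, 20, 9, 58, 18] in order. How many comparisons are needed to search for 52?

Search path for 52: 29 -> 32 -> 40 -> 58
Found: False
Comparisons: 4


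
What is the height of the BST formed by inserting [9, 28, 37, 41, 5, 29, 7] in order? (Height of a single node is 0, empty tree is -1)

Insertion order: [9, 28, 37, 41, 5, 29, 7]
Tree (level-order array): [9, 5, 28, None, 7, None, 37, None, None, 29, 41]
Compute height bottom-up (empty subtree = -1):
  height(7) = 1 + max(-1, -1) = 0
  height(5) = 1 + max(-1, 0) = 1
  height(29) = 1 + max(-1, -1) = 0
  height(41) = 1 + max(-1, -1) = 0
  height(37) = 1 + max(0, 0) = 1
  height(28) = 1 + max(-1, 1) = 2
  height(9) = 1 + max(1, 2) = 3
Height = 3


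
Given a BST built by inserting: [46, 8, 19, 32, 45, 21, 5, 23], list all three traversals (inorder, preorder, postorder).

Tree insertion order: [46, 8, 19, 32, 45, 21, 5, 23]
Tree (level-order array): [46, 8, None, 5, 19, None, None, None, 32, 21, 45, None, 23]
Inorder (L, root, R): [5, 8, 19, 21, 23, 32, 45, 46]
Preorder (root, L, R): [46, 8, 5, 19, 32, 21, 23, 45]
Postorder (L, R, root): [5, 23, 21, 45, 32, 19, 8, 46]


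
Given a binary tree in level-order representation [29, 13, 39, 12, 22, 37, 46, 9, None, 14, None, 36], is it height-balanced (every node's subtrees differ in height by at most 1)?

Tree (level-order array): [29, 13, 39, 12, 22, 37, 46, 9, None, 14, None, 36]
Definition: a tree is height-balanced if, at every node, |h(left) - h(right)| <= 1 (empty subtree has height -1).
Bottom-up per-node check:
  node 9: h_left=-1, h_right=-1, diff=0 [OK], height=0
  node 12: h_left=0, h_right=-1, diff=1 [OK], height=1
  node 14: h_left=-1, h_right=-1, diff=0 [OK], height=0
  node 22: h_left=0, h_right=-1, diff=1 [OK], height=1
  node 13: h_left=1, h_right=1, diff=0 [OK], height=2
  node 36: h_left=-1, h_right=-1, diff=0 [OK], height=0
  node 37: h_left=0, h_right=-1, diff=1 [OK], height=1
  node 46: h_left=-1, h_right=-1, diff=0 [OK], height=0
  node 39: h_left=1, h_right=0, diff=1 [OK], height=2
  node 29: h_left=2, h_right=2, diff=0 [OK], height=3
All nodes satisfy the balance condition.
Result: Balanced


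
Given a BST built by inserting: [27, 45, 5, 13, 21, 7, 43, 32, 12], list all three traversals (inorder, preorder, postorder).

Tree insertion order: [27, 45, 5, 13, 21, 7, 43, 32, 12]
Tree (level-order array): [27, 5, 45, None, 13, 43, None, 7, 21, 32, None, None, 12]
Inorder (L, root, R): [5, 7, 12, 13, 21, 27, 32, 43, 45]
Preorder (root, L, R): [27, 5, 13, 7, 12, 21, 45, 43, 32]
Postorder (L, R, root): [12, 7, 21, 13, 5, 32, 43, 45, 27]


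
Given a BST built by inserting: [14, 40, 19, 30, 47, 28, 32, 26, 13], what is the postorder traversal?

Tree insertion order: [14, 40, 19, 30, 47, 28, 32, 26, 13]
Tree (level-order array): [14, 13, 40, None, None, 19, 47, None, 30, None, None, 28, 32, 26]
Postorder traversal: [13, 26, 28, 32, 30, 19, 47, 40, 14]


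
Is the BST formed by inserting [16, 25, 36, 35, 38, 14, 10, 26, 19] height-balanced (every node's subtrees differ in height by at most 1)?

Tree (level-order array): [16, 14, 25, 10, None, 19, 36, None, None, None, None, 35, 38, 26]
Definition: a tree is height-balanced if, at every node, |h(left) - h(right)| <= 1 (empty subtree has height -1).
Bottom-up per-node check:
  node 10: h_left=-1, h_right=-1, diff=0 [OK], height=0
  node 14: h_left=0, h_right=-1, diff=1 [OK], height=1
  node 19: h_left=-1, h_right=-1, diff=0 [OK], height=0
  node 26: h_left=-1, h_right=-1, diff=0 [OK], height=0
  node 35: h_left=0, h_right=-1, diff=1 [OK], height=1
  node 38: h_left=-1, h_right=-1, diff=0 [OK], height=0
  node 36: h_left=1, h_right=0, diff=1 [OK], height=2
  node 25: h_left=0, h_right=2, diff=2 [FAIL (|0-2|=2 > 1)], height=3
  node 16: h_left=1, h_right=3, diff=2 [FAIL (|1-3|=2 > 1)], height=4
Node 25 violates the condition: |0 - 2| = 2 > 1.
Result: Not balanced


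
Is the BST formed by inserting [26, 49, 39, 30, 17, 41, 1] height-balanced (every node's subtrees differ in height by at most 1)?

Tree (level-order array): [26, 17, 49, 1, None, 39, None, None, None, 30, 41]
Definition: a tree is height-balanced if, at every node, |h(left) - h(right)| <= 1 (empty subtree has height -1).
Bottom-up per-node check:
  node 1: h_left=-1, h_right=-1, diff=0 [OK], height=0
  node 17: h_left=0, h_right=-1, diff=1 [OK], height=1
  node 30: h_left=-1, h_right=-1, diff=0 [OK], height=0
  node 41: h_left=-1, h_right=-1, diff=0 [OK], height=0
  node 39: h_left=0, h_right=0, diff=0 [OK], height=1
  node 49: h_left=1, h_right=-1, diff=2 [FAIL (|1--1|=2 > 1)], height=2
  node 26: h_left=1, h_right=2, diff=1 [OK], height=3
Node 49 violates the condition: |1 - -1| = 2 > 1.
Result: Not balanced


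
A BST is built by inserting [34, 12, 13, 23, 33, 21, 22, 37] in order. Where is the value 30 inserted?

Starting tree (level order): [34, 12, 37, None, 13, None, None, None, 23, 21, 33, None, 22]
Insertion path: 34 -> 12 -> 13 -> 23 -> 33
Result: insert 30 as left child of 33
Final tree (level order): [34, 12, 37, None, 13, None, None, None, 23, 21, 33, None, 22, 30]


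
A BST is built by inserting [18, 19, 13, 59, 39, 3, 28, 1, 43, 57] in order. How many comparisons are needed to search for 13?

Search path for 13: 18 -> 13
Found: True
Comparisons: 2


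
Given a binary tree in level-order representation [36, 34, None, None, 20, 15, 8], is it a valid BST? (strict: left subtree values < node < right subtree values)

Level-order array: [36, 34, None, None, 20, 15, 8]
Validate using subtree bounds (lo, hi): at each node, require lo < value < hi,
then recurse left with hi=value and right with lo=value.
Preorder trace (stopping at first violation):
  at node 36 with bounds (-inf, +inf): OK
  at node 34 with bounds (-inf, 36): OK
  at node 20 with bounds (34, 36): VIOLATION
Node 20 violates its bound: not (34 < 20 < 36).
Result: Not a valid BST


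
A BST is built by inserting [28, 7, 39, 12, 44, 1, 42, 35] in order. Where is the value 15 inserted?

Starting tree (level order): [28, 7, 39, 1, 12, 35, 44, None, None, None, None, None, None, 42]
Insertion path: 28 -> 7 -> 12
Result: insert 15 as right child of 12
Final tree (level order): [28, 7, 39, 1, 12, 35, 44, None, None, None, 15, None, None, 42]


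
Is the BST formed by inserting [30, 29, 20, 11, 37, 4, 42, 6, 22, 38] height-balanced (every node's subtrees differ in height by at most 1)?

Tree (level-order array): [30, 29, 37, 20, None, None, 42, 11, 22, 38, None, 4, None, None, None, None, None, None, 6]
Definition: a tree is height-balanced if, at every node, |h(left) - h(right)| <= 1 (empty subtree has height -1).
Bottom-up per-node check:
  node 6: h_left=-1, h_right=-1, diff=0 [OK], height=0
  node 4: h_left=-1, h_right=0, diff=1 [OK], height=1
  node 11: h_left=1, h_right=-1, diff=2 [FAIL (|1--1|=2 > 1)], height=2
  node 22: h_left=-1, h_right=-1, diff=0 [OK], height=0
  node 20: h_left=2, h_right=0, diff=2 [FAIL (|2-0|=2 > 1)], height=3
  node 29: h_left=3, h_right=-1, diff=4 [FAIL (|3--1|=4 > 1)], height=4
  node 38: h_left=-1, h_right=-1, diff=0 [OK], height=0
  node 42: h_left=0, h_right=-1, diff=1 [OK], height=1
  node 37: h_left=-1, h_right=1, diff=2 [FAIL (|-1-1|=2 > 1)], height=2
  node 30: h_left=4, h_right=2, diff=2 [FAIL (|4-2|=2 > 1)], height=5
Node 11 violates the condition: |1 - -1| = 2 > 1.
Result: Not balanced


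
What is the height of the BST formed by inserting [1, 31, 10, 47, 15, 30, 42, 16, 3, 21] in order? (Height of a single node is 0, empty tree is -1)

Insertion order: [1, 31, 10, 47, 15, 30, 42, 16, 3, 21]
Tree (level-order array): [1, None, 31, 10, 47, 3, 15, 42, None, None, None, None, 30, None, None, 16, None, None, 21]
Compute height bottom-up (empty subtree = -1):
  height(3) = 1 + max(-1, -1) = 0
  height(21) = 1 + max(-1, -1) = 0
  height(16) = 1 + max(-1, 0) = 1
  height(30) = 1 + max(1, -1) = 2
  height(15) = 1 + max(-1, 2) = 3
  height(10) = 1 + max(0, 3) = 4
  height(42) = 1 + max(-1, -1) = 0
  height(47) = 1 + max(0, -1) = 1
  height(31) = 1 + max(4, 1) = 5
  height(1) = 1 + max(-1, 5) = 6
Height = 6


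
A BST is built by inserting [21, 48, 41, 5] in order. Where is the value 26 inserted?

Starting tree (level order): [21, 5, 48, None, None, 41]
Insertion path: 21 -> 48 -> 41
Result: insert 26 as left child of 41
Final tree (level order): [21, 5, 48, None, None, 41, None, 26]


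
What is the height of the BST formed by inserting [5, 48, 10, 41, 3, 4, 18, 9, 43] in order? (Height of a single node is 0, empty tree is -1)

Insertion order: [5, 48, 10, 41, 3, 4, 18, 9, 43]
Tree (level-order array): [5, 3, 48, None, 4, 10, None, None, None, 9, 41, None, None, 18, 43]
Compute height bottom-up (empty subtree = -1):
  height(4) = 1 + max(-1, -1) = 0
  height(3) = 1 + max(-1, 0) = 1
  height(9) = 1 + max(-1, -1) = 0
  height(18) = 1 + max(-1, -1) = 0
  height(43) = 1 + max(-1, -1) = 0
  height(41) = 1 + max(0, 0) = 1
  height(10) = 1 + max(0, 1) = 2
  height(48) = 1 + max(2, -1) = 3
  height(5) = 1 + max(1, 3) = 4
Height = 4
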